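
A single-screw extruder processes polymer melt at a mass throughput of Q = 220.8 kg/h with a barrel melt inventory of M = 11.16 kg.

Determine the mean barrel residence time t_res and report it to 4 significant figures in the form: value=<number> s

value=182.0 s

Throughput in SI: Q_s = 220.8 kg/h ÷ 3600 s/h = 0.0613333 kg/s
Mean residence time: t_res = M/Q_s = 11.16 kg / 0.0613333 kg/s = 181.957 s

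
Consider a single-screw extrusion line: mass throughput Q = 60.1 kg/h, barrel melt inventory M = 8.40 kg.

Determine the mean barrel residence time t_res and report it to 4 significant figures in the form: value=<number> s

Convert throughput: Q = 60.1 kg/h = 60.1/3600 = 0.0166944 kg/s
Mean residence time: t_res = M/Q_s = 8.40 kg / 0.0166944 kg/s = 503.161 s

value=503.2 s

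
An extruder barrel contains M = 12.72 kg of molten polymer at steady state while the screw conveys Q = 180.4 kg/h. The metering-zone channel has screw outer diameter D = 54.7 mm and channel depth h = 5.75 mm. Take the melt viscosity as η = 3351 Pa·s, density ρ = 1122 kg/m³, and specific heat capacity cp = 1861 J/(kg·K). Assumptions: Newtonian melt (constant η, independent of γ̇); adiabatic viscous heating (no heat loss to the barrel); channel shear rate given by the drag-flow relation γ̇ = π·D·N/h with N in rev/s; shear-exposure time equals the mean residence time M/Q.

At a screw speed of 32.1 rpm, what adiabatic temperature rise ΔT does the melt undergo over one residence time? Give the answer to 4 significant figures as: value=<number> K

value=104.1 K

Throughput in SI: Q_s = 180.4 kg/h ÷ 3600 s/h = 0.0501111 kg/s
t_res = M / Q_s = 12.72 ÷ 0.0501111 = 253.836 s
Geometry in metres: D = 54.7 mm → 0.0547 m, h = 5.75 mm → 0.00575 m; screw speed N = 32.1 rpm = 0.535 rev/s
Shear rate: γ̇ = πDN/h = π·0.0547·0.535/0.00575 = 15.9891 s⁻¹
Adiabatic rise: ΔT = η γ̇² t_res / (ρ cp) = 3351·(15.9891)²·253.836 / (1122·1861) = 104.144 K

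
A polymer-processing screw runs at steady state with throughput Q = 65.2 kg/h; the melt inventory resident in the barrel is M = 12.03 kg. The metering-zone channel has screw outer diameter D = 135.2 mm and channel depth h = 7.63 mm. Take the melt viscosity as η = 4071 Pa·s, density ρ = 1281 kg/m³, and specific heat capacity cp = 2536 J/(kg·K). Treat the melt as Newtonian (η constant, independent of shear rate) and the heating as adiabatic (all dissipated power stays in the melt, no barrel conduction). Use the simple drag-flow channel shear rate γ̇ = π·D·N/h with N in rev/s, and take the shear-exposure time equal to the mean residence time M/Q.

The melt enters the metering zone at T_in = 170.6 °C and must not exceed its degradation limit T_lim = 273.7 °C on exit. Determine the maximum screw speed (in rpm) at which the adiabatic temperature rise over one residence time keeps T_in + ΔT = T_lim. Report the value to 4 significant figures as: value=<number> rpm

Throughput in SI: Q_s = 65.2 kg/h ÷ 3600 s/h = 0.0181111 kg/s
t_res = M / Q_s = 12.03 ÷ 0.0181111 = 664.233 s
D = 135.2 mm = 0.1352 m;  h = 7.63 mm = 0.00763 m
Allowable rise: ΔT_a = T_lim − T_in = 273.7 − 170.6 = 103.1 K
γ̇_max² = ΔT_a·ρ·cp/(η·t_res) = 103.1·1281·2536/(4071·664.233) = 123.861 s⁻²
γ̇_max = √123.861 = 11.1293 s⁻¹
N_max = γ̇_max h / (πD) = 11.1293·0.00763/(π·0.1352) = 0.199924 rev/s → ×60 = 11.9955 rpm

value=12.00 rpm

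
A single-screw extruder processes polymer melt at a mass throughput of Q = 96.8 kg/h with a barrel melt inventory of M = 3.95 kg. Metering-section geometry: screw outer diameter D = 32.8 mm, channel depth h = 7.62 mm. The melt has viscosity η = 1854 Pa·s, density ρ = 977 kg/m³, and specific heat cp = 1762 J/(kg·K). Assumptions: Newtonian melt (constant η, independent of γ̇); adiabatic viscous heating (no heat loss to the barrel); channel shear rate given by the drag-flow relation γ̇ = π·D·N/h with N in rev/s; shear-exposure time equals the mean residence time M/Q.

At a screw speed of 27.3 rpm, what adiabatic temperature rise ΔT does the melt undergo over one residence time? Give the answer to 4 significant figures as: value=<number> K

Throughput in SI: Q_s = 96.8 kg/h ÷ 3600 s/h = 0.0268889 kg/s
Mean residence time: t_res = M/Q_s = 3.95 kg / 0.0268889 kg/s = 146.901 s
Convert to SI: D = 0.0328 m, h = 0.00762 m, N = 27.3/60 = 0.455 rev/s
γ̇ = π·D·N / h = π · 0.0328 · 0.455 / 0.00762 = 6.1529 s⁻¹
ΔT = η·γ̇²·t_res/(ρ·cp) = [1854 × 6.1529² × 146.901] / [977 × 1762] = 5.98954 K

value=5.990 K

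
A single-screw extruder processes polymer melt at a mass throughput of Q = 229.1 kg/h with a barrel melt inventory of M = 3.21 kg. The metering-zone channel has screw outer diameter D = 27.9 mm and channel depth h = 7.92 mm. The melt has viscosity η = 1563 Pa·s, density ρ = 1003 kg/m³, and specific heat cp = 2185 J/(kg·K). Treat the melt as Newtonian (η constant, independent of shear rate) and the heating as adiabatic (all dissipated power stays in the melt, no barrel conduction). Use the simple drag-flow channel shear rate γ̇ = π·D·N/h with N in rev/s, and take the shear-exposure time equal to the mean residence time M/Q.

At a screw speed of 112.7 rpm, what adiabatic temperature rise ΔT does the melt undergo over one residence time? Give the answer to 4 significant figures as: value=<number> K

value=15.55 K

Convert throughput: Q = 229.1 kg/h = 229.1/3600 = 0.0636389 kg/s
t_res = M / Q_s = 3.21 / 0.0636389 = 50.4409 s
Convert to SI: D = 0.0279 m, h = 0.00792 m, N = 112.7/60 = 1.87833 rev/s
γ̇ = π D N / h = (π)(0.0279)(1.87833) / 0.00792 = 20.7875 s⁻¹
ΔT = η·γ̇²·t_res/(ρ·cp) = [1563 × 20.7875² × 50.4409] / [1003 × 2185] = 15.5451 K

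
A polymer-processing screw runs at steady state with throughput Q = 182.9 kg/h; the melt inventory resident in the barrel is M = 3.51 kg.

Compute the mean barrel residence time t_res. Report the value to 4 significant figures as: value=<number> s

value=69.09 s

Throughput in SI: Q_s = 182.9 kg/h ÷ 3600 s/h = 0.0508056 kg/s
Mean residence time: t_res = M/Q_s = 3.51 kg / 0.0508056 kg/s = 69.0869 s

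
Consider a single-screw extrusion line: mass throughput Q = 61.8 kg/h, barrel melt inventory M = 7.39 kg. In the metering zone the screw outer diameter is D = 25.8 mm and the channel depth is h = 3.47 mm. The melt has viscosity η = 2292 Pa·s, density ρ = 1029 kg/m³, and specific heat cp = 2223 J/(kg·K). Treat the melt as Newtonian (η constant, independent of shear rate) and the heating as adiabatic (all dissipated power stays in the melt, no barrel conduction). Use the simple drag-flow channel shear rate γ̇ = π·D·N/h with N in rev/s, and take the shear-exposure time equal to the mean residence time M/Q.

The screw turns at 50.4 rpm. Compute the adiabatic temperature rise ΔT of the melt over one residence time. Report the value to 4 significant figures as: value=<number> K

value=166.1 K

Throughput in SI: Q_s = 61.8 kg/h ÷ 3600 s/h = 0.0171667 kg/s
Mean residence time: t_res = M/Q_s = 7.39 kg / 0.0171667 kg/s = 430.485 s
D = 25.8 mm = 0.0258 m;  h = 3.47 mm = 0.00347 m;  N = 50.4 rpm / 60 = 0.84 rev/s
γ̇ = π·D·N / h = π · 0.0258 · 0.84 / 0.00347 = 19.6209 s⁻¹
ΔT = η·γ̇²·t_res/(ρ·cp) = [2292 × 19.6209² × 430.485] / [1029 × 2223] = 166.057 K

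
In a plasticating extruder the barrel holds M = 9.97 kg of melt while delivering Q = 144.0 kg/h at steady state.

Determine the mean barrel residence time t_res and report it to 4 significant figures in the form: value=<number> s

Convert throughput: Q = 144.0 kg/h = 144.0/3600 = 0.04 kg/s
t_res = M / Q_s = 9.97 ÷ 0.04 = 249.25 s

value=249.2 s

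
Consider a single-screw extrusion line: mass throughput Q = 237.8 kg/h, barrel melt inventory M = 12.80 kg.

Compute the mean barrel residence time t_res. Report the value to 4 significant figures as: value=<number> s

Convert throughput: Q = 237.8 kg/h = 237.8/3600 = 0.0660556 kg/s
Mean residence time: t_res = M/Q_s = 12.80 kg / 0.0660556 kg/s = 193.776 s

value=193.8 s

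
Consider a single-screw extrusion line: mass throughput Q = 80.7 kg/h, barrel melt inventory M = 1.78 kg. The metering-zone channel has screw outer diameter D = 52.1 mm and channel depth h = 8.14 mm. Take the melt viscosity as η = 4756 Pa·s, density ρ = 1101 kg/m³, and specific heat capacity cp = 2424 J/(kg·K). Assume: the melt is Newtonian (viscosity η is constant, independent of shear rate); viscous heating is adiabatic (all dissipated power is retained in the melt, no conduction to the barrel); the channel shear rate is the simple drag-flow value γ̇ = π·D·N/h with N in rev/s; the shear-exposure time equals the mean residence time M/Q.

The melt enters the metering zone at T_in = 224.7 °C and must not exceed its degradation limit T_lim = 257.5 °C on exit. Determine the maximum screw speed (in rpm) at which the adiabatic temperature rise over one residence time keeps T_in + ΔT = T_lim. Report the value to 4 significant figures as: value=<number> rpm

Throughput in SI: Q_s = 80.7 kg/h ÷ 3600 s/h = 0.0224167 kg/s
t_res = M / Q_s = 1.78 / 0.0224167 = 79.4052 s
Convert to metres: D = 0.0521 m, h = 0.00814 m
ΔT_a = T_lim − T_in = 257.5 − 224.7 = 32.8 K
γ̇_max² = ΔT_a·ρ·cp / (η·t_res) = [32.8 × 1101 × 2424] / [4756 × 79.4052] = 231.794 s⁻²
Take the square root: γ̇_max = √(231.794) = 15.2248 s⁻¹
N_max = γ̇_max·h / (π·D) = 15.2248 · 0.00814 / (π · 0.0521) = 0.757161 rev/s = 45.4297 rpm

value=45.43 rpm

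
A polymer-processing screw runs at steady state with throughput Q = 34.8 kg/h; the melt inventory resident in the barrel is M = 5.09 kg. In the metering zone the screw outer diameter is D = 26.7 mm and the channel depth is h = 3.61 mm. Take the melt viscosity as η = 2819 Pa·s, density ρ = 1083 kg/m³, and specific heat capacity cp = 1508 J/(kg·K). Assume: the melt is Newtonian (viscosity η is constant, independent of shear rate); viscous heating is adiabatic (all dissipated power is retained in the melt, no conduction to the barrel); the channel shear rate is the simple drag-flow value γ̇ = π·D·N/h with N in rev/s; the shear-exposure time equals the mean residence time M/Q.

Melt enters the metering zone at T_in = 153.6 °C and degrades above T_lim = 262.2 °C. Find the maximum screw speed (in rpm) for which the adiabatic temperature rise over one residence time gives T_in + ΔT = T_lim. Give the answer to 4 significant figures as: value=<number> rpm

Throughput in SI: Q_s = 34.8 kg/h ÷ 3600 s/h = 0.00966667 kg/s
t_res = M / Q_s = 5.09 / 0.00966667 = 526.552 s
Convert to metres: D = 0.0267 m, h = 0.00361 m
ΔT_a = T_lim − T_in = 262.2 °C − 153.6 °C = 108.6 K
Invert ΔT = ηγ̇²t_res/(ρcp) for γ̇: γ̇_max² = ΔT_a ρ cp / (η t_res) = 108.6·1083·1508 / (2819·526.552) = 119.488 s⁻²
Take the square root: γ̇_max = √(119.488) = 10.931 s⁻¹
N_max = γ̇_max·h / (π·D) = 10.931 · 0.00361 / (π · 0.0267) = 0.470444 rev/s = 28.2266 rpm

value=28.23 rpm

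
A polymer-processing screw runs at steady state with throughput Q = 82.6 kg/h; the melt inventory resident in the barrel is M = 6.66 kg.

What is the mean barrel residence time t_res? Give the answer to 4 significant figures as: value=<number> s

value=290.3 s

Q_s = Q / 3600 = 82.6 / 3600 = 0.0229444 kg/s
t_res = M / Q_s = 6.66 ÷ 0.0229444 = 290.266 s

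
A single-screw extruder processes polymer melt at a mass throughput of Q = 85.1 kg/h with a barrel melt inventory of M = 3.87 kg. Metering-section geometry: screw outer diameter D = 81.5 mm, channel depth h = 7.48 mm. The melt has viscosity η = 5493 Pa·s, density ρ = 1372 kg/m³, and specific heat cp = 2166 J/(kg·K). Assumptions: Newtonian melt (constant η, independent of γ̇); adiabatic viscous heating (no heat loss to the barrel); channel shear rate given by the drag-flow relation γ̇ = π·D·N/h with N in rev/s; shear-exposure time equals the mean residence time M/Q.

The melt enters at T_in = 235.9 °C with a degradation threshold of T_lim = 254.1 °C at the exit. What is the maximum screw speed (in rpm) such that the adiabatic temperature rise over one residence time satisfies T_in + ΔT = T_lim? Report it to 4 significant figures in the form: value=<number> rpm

Q_s = Q / 3600 = 85.1 / 3600 = 0.0236389 kg/s
t_res = M / Q_s = 3.87 / 0.0236389 = 163.713 s
D = 81.5 mm = 0.0815 m;  h = 7.48 mm = 0.00748 m
ΔT_a = T_lim − T_in = 254.1 °C − 235.9 °C = 18.2 K
γ̇_max² = ΔT_a·ρ·cp/(η·t_res) = 18.2·1372·2166/(5493·163.713) = 60.1437 s⁻²
γ̇_max = √60.1437 = 7.75524 s⁻¹
Solve γ̇ = πDN/h for N: N_max = γ̇_max·h/(π·D) = 7.75524 × 0.00748 / (π × 0.0815) = 0.226563 rev/s = 13.5938 rpm

value=13.59 rpm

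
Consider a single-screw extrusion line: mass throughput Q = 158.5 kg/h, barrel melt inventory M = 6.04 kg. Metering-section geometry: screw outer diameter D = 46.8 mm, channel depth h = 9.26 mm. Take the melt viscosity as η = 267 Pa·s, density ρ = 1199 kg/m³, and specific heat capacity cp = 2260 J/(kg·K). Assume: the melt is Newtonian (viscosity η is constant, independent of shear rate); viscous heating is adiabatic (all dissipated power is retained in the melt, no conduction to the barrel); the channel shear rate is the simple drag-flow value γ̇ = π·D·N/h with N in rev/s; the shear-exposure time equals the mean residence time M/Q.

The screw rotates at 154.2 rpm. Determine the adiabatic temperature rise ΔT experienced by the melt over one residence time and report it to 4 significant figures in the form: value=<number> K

value=22.51 K

Convert throughput: Q = 158.5 kg/h = 158.5/3600 = 0.0440278 kg/s
Mean residence time: t_res = M/Q_s = 6.04 kg / 0.0440278 kg/s = 137.186 s
D = 46.8 mm = 0.0468 m;  h = 9.26 mm = 0.00926 m;  N = 154.2 rpm / 60 = 2.57 rev/s
Shear rate: γ̇ = πDN/h = π·0.0468·2.57/0.00926 = 40.8054 s⁻¹
ΔT = η·γ̇²·t_res/(ρ·cp) = [267 × 40.8054² × 137.186] / [1199 × 2260] = 22.5076 K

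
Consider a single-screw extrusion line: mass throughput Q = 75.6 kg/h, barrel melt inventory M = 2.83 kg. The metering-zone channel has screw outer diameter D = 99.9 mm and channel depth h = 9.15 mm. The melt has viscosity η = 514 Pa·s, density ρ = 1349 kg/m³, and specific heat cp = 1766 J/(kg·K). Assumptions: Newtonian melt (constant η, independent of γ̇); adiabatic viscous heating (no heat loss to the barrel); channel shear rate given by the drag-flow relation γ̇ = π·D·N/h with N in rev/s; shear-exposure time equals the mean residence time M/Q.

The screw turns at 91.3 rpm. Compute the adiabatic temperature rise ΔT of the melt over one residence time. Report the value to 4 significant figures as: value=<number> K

Throughput in SI: Q_s = 75.6 kg/h ÷ 3600 s/h = 0.021 kg/s
t_res = M / Q_s = 2.83 ÷ 0.021 = 134.762 s
D = 99.9 mm = 0.0999 m;  h = 9.15 mm = 0.00915 m;  N = 91.3 rpm / 60 = 1.52167 rev/s
γ̇ = π D N / h = (π)(0.0999)(1.52167) / 0.00915 = 52.1932 s⁻¹
ΔT = η·γ̇²·t_res/(ρ·cp) = [514 × 52.1932² × 134.762] / [1349 × 1766] = 79.2055 K

value=79.21 K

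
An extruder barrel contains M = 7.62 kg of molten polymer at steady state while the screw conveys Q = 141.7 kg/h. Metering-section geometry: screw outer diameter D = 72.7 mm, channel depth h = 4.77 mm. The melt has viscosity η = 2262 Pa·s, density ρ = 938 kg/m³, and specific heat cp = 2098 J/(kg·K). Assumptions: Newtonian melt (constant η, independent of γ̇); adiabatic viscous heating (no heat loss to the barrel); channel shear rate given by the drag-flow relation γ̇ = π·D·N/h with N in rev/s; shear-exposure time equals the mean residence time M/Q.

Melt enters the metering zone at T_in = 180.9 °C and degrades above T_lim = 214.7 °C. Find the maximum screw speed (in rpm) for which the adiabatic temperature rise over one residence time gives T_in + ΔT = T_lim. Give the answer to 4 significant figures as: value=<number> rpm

Convert throughput: Q = 141.7 kg/h = 141.7/3600 = 0.0393611 kg/s
t_res = M / Q_s = 7.62 ÷ 0.0393611 = 193.592 s
Geometry in SI: D = 72.7 mm → 0.0727 m, h = 4.77 mm → 0.00477 m
ΔT_a = T_lim − T_in = 214.7 °C − 180.9 °C = 33.8 K
Invert ΔT = ηγ̇²t_res/(ρcp) for γ̇: γ̇_max² = ΔT_a ρ cp / (η t_res) = 33.8·938·2098 / (2262·193.592) = 151.895 s⁻²
γ̇_max = sqrt(151.895) = 12.3246 s⁻¹
Solve γ̇ = πDN/h for N: N_max = γ̇_max·h/(π·D) = 12.3246 × 0.00477 / (π × 0.0727) = 0.257399 rev/s = 15.4439 rpm

value=15.44 rpm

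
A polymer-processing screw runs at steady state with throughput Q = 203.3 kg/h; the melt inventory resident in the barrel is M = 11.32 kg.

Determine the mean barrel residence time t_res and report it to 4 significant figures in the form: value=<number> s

Throughput in SI: Q_s = 203.3 kg/h ÷ 3600 s/h = 0.0564722 kg/s
t_res = M / Q_s = 11.32 / 0.0564722 = 200.453 s

value=200.5 s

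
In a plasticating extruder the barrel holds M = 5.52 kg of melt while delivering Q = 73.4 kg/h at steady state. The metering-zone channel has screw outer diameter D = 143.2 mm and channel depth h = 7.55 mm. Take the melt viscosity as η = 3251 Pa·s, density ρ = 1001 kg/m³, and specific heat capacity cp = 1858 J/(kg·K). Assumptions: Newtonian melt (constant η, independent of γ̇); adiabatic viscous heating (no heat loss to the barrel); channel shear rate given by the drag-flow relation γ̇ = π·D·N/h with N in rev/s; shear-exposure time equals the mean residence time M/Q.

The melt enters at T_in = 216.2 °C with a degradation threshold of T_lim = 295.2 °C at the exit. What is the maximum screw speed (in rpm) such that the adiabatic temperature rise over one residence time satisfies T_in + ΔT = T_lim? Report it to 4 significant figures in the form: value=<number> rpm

Convert throughput: Q = 73.4 kg/h = 73.4/3600 = 0.0203889 kg/s
t_res = M / Q_s = 5.52 ÷ 0.0203889 = 270.736 s
D = 143.2 mm = 0.1432 m;  h = 7.55 mm = 0.00755 m
ΔT_a = T_lim − T_in = 295.2 − 216.2 = 79 K
γ̇_max² = ΔT_a·ρ·cp / (η·t_res) = [79 × 1001 × 1858] / [3251 × 270.736] = 166.934 s⁻²
γ̇_max = √166.934 = 12.9203 s⁻¹
N_max = γ̇_max h / (πD) = 12.9203·0.00755/(π·0.1432) = 0.216833 rev/s → ×60 = 13.01 rpm

value=13.01 rpm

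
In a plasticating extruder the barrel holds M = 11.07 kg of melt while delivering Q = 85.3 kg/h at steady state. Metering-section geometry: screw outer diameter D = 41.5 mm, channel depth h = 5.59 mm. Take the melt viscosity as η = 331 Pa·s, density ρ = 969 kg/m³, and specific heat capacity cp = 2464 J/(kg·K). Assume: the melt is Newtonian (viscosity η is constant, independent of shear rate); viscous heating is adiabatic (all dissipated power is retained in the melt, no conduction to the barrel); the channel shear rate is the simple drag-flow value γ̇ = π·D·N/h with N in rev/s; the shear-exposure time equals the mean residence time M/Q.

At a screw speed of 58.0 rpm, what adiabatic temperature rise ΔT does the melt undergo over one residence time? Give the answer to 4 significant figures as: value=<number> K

value=32.92 K

Q_s = Q / 3600 = 85.3 / 3600 = 0.0236944 kg/s
t_res = M / Q_s = 11.07 / 0.0236944 = 467.198 s
Convert to SI: D = 0.0415 m, h = 0.00559 m, N = 58.0/60 = 0.966667 rev/s
Shear rate: γ̇ = πDN/h = π·0.0415·0.966667/0.00559 = 22.5457 s⁻¹
Adiabatic rise: ΔT = η γ̇² t_res / (ρ cp) = 331·(22.5457)²·467.198 / (969·2464) = 32.9223 K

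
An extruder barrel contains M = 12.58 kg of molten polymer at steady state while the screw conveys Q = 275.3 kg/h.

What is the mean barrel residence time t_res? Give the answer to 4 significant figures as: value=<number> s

Throughput in SI: Q_s = 275.3 kg/h ÷ 3600 s/h = 0.0764722 kg/s
Mean residence time: t_res = M/Q_s = 12.58 kg / 0.0764722 kg/s = 164.504 s

value=164.5 s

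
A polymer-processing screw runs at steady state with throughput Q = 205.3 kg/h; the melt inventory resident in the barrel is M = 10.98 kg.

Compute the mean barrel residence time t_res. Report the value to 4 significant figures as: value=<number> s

value=192.5 s

Convert throughput: Q = 205.3 kg/h = 205.3/3600 = 0.0570278 kg/s
t_res = M / Q_s = 10.98 ÷ 0.0570278 = 192.538 s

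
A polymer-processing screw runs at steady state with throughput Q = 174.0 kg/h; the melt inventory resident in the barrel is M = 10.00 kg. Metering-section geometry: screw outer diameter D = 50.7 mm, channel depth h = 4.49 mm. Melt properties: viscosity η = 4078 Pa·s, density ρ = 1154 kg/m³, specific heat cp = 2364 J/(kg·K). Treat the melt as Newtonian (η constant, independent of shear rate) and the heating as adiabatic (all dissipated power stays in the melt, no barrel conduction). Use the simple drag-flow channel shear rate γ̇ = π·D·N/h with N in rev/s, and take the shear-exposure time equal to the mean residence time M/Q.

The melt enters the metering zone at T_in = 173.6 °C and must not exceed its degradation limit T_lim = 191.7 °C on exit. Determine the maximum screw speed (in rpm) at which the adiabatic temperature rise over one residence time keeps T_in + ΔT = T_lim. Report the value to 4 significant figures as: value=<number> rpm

value=12.94 rpm

Throughput in SI: Q_s = 174.0 kg/h ÷ 3600 s/h = 0.0483333 kg/s
t_res = M / Q_s = 10.00 ÷ 0.0483333 = 206.897 s
D = 50.7 mm = 0.0507 m;  h = 4.49 mm = 0.00449 m
ΔT_a = T_lim − T_in = 191.7 − 173.6 = 18.1 K
γ̇_max² = ΔT_a·ρ·cp / (η·t_res) = [18.1 × 1154 × 2364] / [4078 × 206.897] = 58.5236 s⁻²
Take the square root: γ̇_max = √(58.5236) = 7.65007 s⁻¹
N_max = γ̇_max h / (πD) = 7.65007·0.00449/(π·0.0507) = 0.215652 rev/s → ×60 = 12.9391 rpm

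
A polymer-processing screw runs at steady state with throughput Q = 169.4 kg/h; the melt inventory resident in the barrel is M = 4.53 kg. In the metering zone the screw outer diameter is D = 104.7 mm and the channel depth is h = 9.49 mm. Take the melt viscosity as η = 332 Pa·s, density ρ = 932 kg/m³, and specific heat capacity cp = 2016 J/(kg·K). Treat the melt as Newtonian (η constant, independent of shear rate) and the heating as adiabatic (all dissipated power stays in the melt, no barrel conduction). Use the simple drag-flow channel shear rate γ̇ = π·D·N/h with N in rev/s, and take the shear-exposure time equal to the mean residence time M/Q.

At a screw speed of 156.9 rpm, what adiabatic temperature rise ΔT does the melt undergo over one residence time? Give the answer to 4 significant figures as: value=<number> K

Q_s = Q / 3600 = 169.4 / 3600 = 0.0470556 kg/s
t_res = M / Q_s = 4.53 / 0.0470556 = 96.2692 s
D = 104.7 mm = 0.1047 m;  h = 9.49 mm = 0.00949 m;  N = 156.9 rpm / 60 = 2.615 rev/s
γ̇ = π·D·N / h = π · 0.1047 · 2.615 / 0.00949 = 90.6363 s⁻¹
ΔT = η·γ̇²·t_res / (ρ·cp) = 332 · (90.6363)² · 96.2692 / (932 · 2016) = 139.741 K

value=139.7 K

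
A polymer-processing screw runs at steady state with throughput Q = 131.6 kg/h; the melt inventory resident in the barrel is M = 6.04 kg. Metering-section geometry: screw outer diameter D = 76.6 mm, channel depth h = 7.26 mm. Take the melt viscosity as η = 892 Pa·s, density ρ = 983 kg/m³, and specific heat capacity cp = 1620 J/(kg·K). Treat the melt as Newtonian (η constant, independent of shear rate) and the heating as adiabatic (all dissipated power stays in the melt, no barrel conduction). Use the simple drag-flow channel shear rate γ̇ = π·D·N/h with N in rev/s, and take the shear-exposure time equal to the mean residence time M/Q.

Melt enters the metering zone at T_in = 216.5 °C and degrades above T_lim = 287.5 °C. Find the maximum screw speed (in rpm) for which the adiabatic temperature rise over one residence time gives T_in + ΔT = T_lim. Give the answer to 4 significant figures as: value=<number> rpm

Throughput in SI: Q_s = 131.6 kg/h ÷ 3600 s/h = 0.0365556 kg/s
Mean residence time: t_res = M/Q_s = 6.04 kg / 0.0365556 kg/s = 165.228 s
D = 76.6 mm = 0.0766 m;  h = 7.26 mm = 0.00726 m
ΔT_a = T_lim − T_in = 287.5 − 216.5 = 71 K
Invert ΔT = ηγ̇²t_res/(ρcp) for γ̇: γ̇_max² = ΔT_a ρ cp / (η t_res) = 71·983·1620 / (892·165.228) = 767.147 s⁻²
γ̇_max = sqrt(767.147) = 27.6974 s⁻¹
N_max = γ̇_max h / (πD) = 27.6974·0.00726/(π·0.0766) = 0.835598 rev/s → ×60 = 50.1359 rpm

value=50.14 rpm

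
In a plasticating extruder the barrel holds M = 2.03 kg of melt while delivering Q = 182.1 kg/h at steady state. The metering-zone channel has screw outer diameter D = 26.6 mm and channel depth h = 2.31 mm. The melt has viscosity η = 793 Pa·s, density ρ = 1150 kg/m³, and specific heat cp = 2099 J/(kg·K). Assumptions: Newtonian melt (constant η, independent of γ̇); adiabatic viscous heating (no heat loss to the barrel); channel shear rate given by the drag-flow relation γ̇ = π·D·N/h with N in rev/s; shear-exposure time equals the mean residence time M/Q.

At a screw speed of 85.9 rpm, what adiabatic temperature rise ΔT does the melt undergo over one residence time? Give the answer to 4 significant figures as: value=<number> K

Convert throughput: Q = 182.1 kg/h = 182.1/3600 = 0.0505833 kg/s
Mean residence time: t_res = M/Q_s = 2.03 kg / 0.0505833 kg/s = 40.1318 s
Convert to SI: D = 0.0266 m, h = 0.00231 m, N = 85.9/60 = 1.43167 rev/s
Shear rate: γ̇ = πDN/h = π·0.0266·1.43167/0.00231 = 51.7919 s⁻¹
ΔT = η·γ̇²·t_res / (ρ·cp) = 793 · (51.7919)² · 40.1318 / (1150 · 2099) = 35.3651 K

value=35.37 K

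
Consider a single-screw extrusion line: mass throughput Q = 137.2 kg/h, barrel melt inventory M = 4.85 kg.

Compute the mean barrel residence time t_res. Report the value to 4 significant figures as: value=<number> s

Q_s = Q / 3600 = 137.2 / 3600 = 0.0381111 kg/s
t_res = M / Q_s = 4.85 ÷ 0.0381111 = 127.259 s

value=127.3 s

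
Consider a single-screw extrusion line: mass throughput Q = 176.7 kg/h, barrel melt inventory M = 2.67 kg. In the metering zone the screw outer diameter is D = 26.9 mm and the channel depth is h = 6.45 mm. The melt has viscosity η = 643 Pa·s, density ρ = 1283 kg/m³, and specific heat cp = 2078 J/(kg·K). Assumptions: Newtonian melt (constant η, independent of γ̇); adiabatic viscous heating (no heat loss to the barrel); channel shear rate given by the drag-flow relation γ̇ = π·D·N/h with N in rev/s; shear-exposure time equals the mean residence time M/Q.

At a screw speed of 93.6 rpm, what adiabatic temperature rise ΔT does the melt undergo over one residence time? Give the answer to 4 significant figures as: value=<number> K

Throughput in SI: Q_s = 176.7 kg/h ÷ 3600 s/h = 0.0490833 kg/s
t_res = M / Q_s = 2.67 / 0.0490833 = 54.3973 s
D = 26.9 mm = 0.0269 m;  h = 6.45 mm = 0.00645 m;  N = 93.6 rpm / 60 = 1.56 rev/s
γ̇ = π·D·N / h = π · 0.0269 · 1.56 / 0.00645 = 20.4393 s⁻¹
ΔT = η·γ̇²·t_res / (ρ·cp) = 643 · (20.4393)² · 54.3973 / (1283 · 2078) = 5.48088 K

value=5.481 K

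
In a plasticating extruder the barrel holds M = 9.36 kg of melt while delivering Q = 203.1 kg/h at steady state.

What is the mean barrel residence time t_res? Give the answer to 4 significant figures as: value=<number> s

value=165.9 s

Q_s = Q / 3600 = 203.1 / 3600 = 0.0564167 kg/s
t_res = M / Q_s = 9.36 ÷ 0.0564167 = 165.908 s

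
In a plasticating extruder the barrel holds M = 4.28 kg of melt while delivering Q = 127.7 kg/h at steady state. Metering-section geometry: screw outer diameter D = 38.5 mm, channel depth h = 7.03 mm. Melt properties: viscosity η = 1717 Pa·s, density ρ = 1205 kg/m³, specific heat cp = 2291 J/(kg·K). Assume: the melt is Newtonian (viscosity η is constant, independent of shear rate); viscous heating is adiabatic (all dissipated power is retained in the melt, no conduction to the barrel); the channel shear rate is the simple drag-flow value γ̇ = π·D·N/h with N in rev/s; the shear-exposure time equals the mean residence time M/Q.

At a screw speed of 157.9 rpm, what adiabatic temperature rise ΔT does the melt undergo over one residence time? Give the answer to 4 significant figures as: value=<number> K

value=153.8 K

Q_s = Q / 3600 = 127.7 / 3600 = 0.0354722 kg/s
Mean residence time: t_res = M/Q_s = 4.28 kg / 0.0354722 kg/s = 120.658 s
D = 38.5 mm = 0.0385 m;  h = 7.03 mm = 0.00703 m;  N = 157.9 rpm / 60 = 2.63167 rev/s
γ̇ = π·D·N / h = π · 0.0385 · 2.63167 / 0.00703 = 45.2779 s⁻¹
ΔT = η·γ̇²·t_res / (ρ·cp) = 1717 · (45.2779)² · 120.658 / (1205 · 2291) = 153.846 K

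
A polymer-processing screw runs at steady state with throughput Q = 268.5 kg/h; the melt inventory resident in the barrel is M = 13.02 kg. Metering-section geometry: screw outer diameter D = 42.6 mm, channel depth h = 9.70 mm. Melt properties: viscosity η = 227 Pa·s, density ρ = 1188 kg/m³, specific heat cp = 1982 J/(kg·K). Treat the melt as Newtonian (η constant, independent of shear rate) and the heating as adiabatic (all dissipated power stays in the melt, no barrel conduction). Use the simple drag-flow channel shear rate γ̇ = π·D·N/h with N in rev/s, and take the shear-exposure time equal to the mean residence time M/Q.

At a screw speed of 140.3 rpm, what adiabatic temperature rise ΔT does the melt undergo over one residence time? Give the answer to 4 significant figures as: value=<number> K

Convert throughput: Q = 268.5 kg/h = 268.5/3600 = 0.0745833 kg/s
t_res = M / Q_s = 13.02 / 0.0745833 = 174.57 s
Convert to SI: D = 0.0426 m, h = 0.0097 m, N = 140.3/60 = 2.33833 rev/s
γ̇ = π D N / h = (π)(0.0426)(2.33833) / 0.0097 = 32.2622 s⁻¹
ΔT = η·γ̇²·t_res / (ρ·cp) = 227 · (32.2622)² · 174.57 / (1188 · 1982) = 17.5171 K

value=17.52 K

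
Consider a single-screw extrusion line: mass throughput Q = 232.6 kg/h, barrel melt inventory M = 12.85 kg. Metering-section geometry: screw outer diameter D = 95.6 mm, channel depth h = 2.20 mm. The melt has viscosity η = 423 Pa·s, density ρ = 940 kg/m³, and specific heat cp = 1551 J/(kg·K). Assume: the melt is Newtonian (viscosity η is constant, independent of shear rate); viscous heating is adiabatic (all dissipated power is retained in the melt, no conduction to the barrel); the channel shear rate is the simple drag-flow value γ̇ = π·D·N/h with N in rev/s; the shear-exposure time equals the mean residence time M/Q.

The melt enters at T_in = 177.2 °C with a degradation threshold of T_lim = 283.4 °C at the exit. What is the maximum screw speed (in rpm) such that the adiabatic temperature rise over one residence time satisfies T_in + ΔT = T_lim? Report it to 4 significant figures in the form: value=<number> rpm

value=18.86 rpm

Convert throughput: Q = 232.6 kg/h = 232.6/3600 = 0.0646111 kg/s
t_res = M / Q_s = 12.85 / 0.0646111 = 198.882 s
D = 95.6 mm = 0.0956 m;  h = 2.20 mm = 0.0022 m
ΔT_a = T_lim − T_in = 283.4 °C − 177.2 °C = 106.2 K
γ̇_max² = ΔT_a·ρ·cp/(η·t_res) = 106.2·940·1551/(423·198.882) = 1840.47 s⁻²
γ̇_max = √1840.47 = 42.9007 s⁻¹
Solve γ̇ = πDN/h for N: N_max = γ̇_max·h/(π·D) = 42.9007 × 0.0022 / (π × 0.0956) = 0.314253 rev/s = 18.8552 rpm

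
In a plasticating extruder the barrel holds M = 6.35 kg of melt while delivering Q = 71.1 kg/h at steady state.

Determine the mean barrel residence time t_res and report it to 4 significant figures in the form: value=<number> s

Convert throughput: Q = 71.1 kg/h = 71.1/3600 = 0.01975 kg/s
t_res = M / Q_s = 6.35 ÷ 0.01975 = 321.519 s

value=321.5 s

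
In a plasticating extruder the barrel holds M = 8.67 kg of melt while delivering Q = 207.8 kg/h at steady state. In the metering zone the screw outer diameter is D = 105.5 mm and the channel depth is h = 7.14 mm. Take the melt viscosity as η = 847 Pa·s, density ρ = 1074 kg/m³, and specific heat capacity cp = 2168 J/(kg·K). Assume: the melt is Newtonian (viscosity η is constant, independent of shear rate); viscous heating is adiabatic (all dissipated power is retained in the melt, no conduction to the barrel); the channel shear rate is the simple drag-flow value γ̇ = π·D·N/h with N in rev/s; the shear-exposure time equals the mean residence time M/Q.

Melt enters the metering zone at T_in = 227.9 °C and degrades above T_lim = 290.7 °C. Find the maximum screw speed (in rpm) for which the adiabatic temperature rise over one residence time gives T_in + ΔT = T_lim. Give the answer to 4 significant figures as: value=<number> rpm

Throughput in SI: Q_s = 207.8 kg/h ÷ 3600 s/h = 0.0577222 kg/s
t_res = M / Q_s = 8.67 ÷ 0.0577222 = 150.202 s
D = 105.5 mm = 0.1055 m;  h = 7.14 mm = 0.00714 m
Allowable rise: ΔT_a = T_lim − T_in = 290.7 − 227.9 = 62.8 K
γ̇_max² = ΔT_a·ρ·cp/(η·t_res) = 62.8·1074·2168/(847·150.202) = 1149.38 s⁻²
γ̇_max = √1149.38 = 33.9025 s⁻¹
N_max = γ̇_max·h / (π·D) = 33.9025 · 0.00714 / (π · 0.1055) = 0.730344 rev/s = 43.8207 rpm

value=43.82 rpm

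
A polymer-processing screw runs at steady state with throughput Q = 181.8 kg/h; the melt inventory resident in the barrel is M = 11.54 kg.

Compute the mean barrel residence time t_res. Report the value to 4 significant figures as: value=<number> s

Convert throughput: Q = 181.8 kg/h = 181.8/3600 = 0.0505 kg/s
t_res = M / Q_s = 11.54 ÷ 0.0505 = 228.515 s

value=228.5 s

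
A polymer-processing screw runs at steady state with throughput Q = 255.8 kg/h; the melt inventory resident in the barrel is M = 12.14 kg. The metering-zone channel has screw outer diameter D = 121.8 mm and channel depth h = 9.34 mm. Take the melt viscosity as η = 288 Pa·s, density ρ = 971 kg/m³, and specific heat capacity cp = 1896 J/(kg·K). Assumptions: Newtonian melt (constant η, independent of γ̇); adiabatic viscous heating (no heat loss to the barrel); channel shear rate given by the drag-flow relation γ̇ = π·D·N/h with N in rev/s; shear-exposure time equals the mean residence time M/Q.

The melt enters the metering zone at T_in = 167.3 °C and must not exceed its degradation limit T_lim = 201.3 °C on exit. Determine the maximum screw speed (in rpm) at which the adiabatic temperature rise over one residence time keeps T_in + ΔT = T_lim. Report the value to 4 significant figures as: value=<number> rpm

value=52.24 rpm

Throughput in SI: Q_s = 255.8 kg/h ÷ 3600 s/h = 0.0710556 kg/s
Mean residence time: t_res = M/Q_s = 12.14 kg / 0.0710556 kg/s = 170.852 s
Convert to metres: D = 0.1218 m, h = 0.00934 m
ΔT_a = T_lim − T_in = 201.3 °C − 167.3 °C = 34 K
γ̇_max² = ΔT_a·ρ·cp / (η·t_res) = [34 × 971 × 1896] / [288 × 170.852] = 1272.11 s⁻²
γ̇_max = sqrt(1272.11) = 35.6666 s⁻¹
N_max = γ̇_max h / (πD) = 35.6666·0.00934/(π·0.1218) = 0.870585 rev/s → ×60 = 52.2351 rpm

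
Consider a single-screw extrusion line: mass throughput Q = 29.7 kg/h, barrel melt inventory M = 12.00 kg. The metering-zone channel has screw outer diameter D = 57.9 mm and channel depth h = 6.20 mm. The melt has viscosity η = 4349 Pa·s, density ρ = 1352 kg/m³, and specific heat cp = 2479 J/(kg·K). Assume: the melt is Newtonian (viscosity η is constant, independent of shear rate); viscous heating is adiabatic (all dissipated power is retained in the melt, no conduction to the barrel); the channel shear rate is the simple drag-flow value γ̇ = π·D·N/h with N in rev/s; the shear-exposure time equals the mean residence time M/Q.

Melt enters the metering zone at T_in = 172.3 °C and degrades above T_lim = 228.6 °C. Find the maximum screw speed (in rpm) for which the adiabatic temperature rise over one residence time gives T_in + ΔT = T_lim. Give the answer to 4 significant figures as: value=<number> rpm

value=11.17 rpm

Throughput in SI: Q_s = 29.7 kg/h ÷ 3600 s/h = 0.00825 kg/s
Mean residence time: t_res = M/Q_s = 12.00 kg / 0.00825 kg/s = 1454.55 s
Convert to metres: D = 0.0579 m, h = 0.0062 m
ΔT_a = T_lim − T_in = 228.6 − 172.3 = 56.3 K
Invert ΔT = ηγ̇²t_res/(ρcp) for γ̇: γ̇_max² = ΔT_a ρ cp / (η t_res) = 56.3·1352·2479 / (4349·1454.55) = 29.8294 s⁻²
Take the square root: γ̇_max = √(29.8294) = 5.46163 s⁻¹
Solve γ̇ = πDN/h for N: N_max = γ̇_max·h/(π·D) = 5.46163 × 0.0062 / (π × 0.0579) = 0.18616 rev/s = 11.1696 rpm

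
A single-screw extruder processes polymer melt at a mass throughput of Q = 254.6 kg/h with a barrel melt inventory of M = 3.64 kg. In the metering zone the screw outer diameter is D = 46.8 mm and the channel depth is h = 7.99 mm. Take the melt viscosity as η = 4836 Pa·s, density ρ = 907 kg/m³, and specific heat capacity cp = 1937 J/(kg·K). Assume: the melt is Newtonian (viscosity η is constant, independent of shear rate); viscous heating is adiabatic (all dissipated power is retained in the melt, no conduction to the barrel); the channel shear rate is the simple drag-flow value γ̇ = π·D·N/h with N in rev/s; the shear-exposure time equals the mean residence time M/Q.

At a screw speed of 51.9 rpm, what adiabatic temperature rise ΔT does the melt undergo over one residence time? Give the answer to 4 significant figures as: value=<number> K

Q_s = Q / 3600 = 254.6 / 3600 = 0.0707222 kg/s
t_res = M / Q_s = 3.64 ÷ 0.0707222 = 51.469 s
D = 46.8 mm = 0.0468 m;  h = 7.99 mm = 0.00799 m;  N = 51.9 rpm / 60 = 0.865 rev/s
γ̇ = π·D·N / h = π · 0.0468 · 0.865 / 0.00799 = 15.9171 s⁻¹
ΔT = η·γ̇²·t_res / (ρ·cp) = 4836 · (15.9171)² · 51.469 / (907 · 1937) = 35.8943 K

value=35.89 K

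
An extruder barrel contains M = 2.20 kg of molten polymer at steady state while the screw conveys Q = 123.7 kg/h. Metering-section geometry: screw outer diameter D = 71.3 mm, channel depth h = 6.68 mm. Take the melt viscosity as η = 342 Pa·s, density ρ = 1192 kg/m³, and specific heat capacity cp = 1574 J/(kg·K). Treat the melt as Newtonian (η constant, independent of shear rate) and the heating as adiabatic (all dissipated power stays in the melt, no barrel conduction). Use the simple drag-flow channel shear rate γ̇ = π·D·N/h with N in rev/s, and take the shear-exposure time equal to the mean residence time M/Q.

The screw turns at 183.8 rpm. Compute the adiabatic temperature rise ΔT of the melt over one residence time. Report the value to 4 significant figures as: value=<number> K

Throughput in SI: Q_s = 123.7 kg/h ÷ 3600 s/h = 0.0343611 kg/s
t_res = M / Q_s = 2.20 / 0.0343611 = 64.0259 s
D = 71.3 mm = 0.0713 m;  h = 6.68 mm = 0.00668 m;  N = 183.8 rpm / 60 = 3.06333 rev/s
Shear rate: γ̇ = πDN/h = π·0.0713·3.06333/0.00668 = 102.721 s⁻¹
ΔT = η·γ̇²·t_res / (ρ·cp) = 342 · (102.721)² · 64.0259 / (1192 · 1574) = 123.144 K

value=123.1 K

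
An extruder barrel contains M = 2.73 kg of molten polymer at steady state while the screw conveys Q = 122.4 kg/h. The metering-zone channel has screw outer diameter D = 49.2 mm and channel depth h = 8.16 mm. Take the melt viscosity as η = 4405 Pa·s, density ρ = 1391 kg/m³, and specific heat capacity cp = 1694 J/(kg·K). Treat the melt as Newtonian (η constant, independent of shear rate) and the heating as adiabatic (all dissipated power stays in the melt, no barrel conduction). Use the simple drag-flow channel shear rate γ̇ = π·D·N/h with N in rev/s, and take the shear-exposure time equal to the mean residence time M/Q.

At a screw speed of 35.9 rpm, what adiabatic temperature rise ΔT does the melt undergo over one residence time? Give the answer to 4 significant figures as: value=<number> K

value=19.28 K

Q_s = Q / 3600 = 122.4 / 3600 = 0.034 kg/s
t_res = M / Q_s = 2.73 / 0.034 = 80.2941 s
Geometry in metres: D = 49.2 mm → 0.0492 m, h = 8.16 mm → 0.00816 m; screw speed N = 35.9 rpm = 0.598333 rev/s
γ̇ = π·D·N / h = π · 0.0492 · 0.598333 / 0.00816 = 11.3336 s⁻¹
Adiabatic rise: ΔT = η γ̇² t_res / (ρ cp) = 4405·(11.3336)²·80.2941 / (1391·1694) = 19.2808 K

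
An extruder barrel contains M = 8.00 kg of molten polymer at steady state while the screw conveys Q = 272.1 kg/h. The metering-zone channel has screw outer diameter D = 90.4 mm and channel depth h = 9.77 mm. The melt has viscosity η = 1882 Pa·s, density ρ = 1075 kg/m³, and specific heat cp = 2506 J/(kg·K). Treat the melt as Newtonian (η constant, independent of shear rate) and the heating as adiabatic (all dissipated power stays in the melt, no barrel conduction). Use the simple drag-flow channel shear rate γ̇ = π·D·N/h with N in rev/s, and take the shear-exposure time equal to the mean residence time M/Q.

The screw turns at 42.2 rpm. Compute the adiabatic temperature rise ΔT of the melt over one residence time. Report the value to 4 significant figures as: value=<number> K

Convert throughput: Q = 272.1 kg/h = 272.1/3600 = 0.0755833 kg/s
Mean residence time: t_res = M/Q_s = 8.00 kg / 0.0755833 kg/s = 105.843 s
D = 90.4 mm = 0.0904 m;  h = 9.77 mm = 0.00977 m;  N = 42.2 rpm / 60 = 0.703333 rev/s
γ̇ = π·D·N / h = π · 0.0904 · 0.703333 / 0.00977 = 20.4449 s⁻¹
Adiabatic rise: ΔT = η γ̇² t_res / (ρ cp) = 1882·(20.4449)²·105.843 / (1075·2506) = 30.9075 K

value=30.91 K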